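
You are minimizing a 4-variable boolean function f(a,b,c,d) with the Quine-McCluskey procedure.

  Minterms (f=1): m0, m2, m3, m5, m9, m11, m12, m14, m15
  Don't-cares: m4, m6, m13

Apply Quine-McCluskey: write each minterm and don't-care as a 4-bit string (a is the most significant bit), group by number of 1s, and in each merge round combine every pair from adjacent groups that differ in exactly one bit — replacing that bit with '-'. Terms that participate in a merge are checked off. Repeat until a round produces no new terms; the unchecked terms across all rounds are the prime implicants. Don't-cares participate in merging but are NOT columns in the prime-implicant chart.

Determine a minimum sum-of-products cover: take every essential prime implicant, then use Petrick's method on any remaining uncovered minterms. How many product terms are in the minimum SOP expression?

5

Round 0: 0000✓ 0010✓ 0011✓ 0100✓ 0101✓ 0110✓ 1001✓ 1011✓ 1100✓ 1101✓ 1110✓ 1111✓
Round 1: -011 -100✓ -101✓ -110✓ 0-00✓ 0-10✓ 00-0✓ 001- 01-0✓ 010-✓ 1-01✓ 1-11✓ 10-1✓ 11-0✓ 11-1✓ 110-✓ 111-✓
Round 2: -1-0 -10- 0--0 1--1 11--
PIs = {-011, -1-0, -10-, 0--0, 001-, 1--1, 11--}
Coverage chart:
  m0: 0--0 ←essential
  m2: 0--0,001-
  m3: -011,001-
  m5: -10- ←essential
  m9: 1--1 ←essential
  m11: -011,1--1
  m12: -1-0,-10-,11--
  m14: -1-0,11--
  m15: 1--1,11--
Essential: -10-, 0--0, 1--1
Petrick residual → -011, -1-0
Min cover (5 terms): b'cd + bd' + bc' + a'd' + ad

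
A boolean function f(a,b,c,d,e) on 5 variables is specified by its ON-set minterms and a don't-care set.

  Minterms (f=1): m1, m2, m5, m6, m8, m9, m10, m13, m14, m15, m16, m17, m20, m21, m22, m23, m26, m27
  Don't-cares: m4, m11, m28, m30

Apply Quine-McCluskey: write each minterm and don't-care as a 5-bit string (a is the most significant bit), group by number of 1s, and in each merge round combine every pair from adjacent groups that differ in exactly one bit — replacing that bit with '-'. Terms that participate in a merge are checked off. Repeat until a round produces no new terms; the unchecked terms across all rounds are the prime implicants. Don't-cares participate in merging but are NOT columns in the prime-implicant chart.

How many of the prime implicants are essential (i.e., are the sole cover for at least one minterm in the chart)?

5

[col 0] 00001*, 00010*, 00100*, 00101*, 00110*, 01000*, 01001*, 01010*, 01011*, 01101*, 01110*, 01111*, 10000*, 10001*, 10100*, 10101*, 10110*, 10111*, 11010*, 11011*, 11100*, 11110*
[col 1] -0001*, -0100*, -0101*, -0110*, -1010*, -1011*, -1110*, 0-001*, 0-010*, 0-101*, 0-110*, 00-01*, 00-10*, 001-0*, 0010-*, 01-01*, 01-10*, 01-11*, 010-0*, 010-1*, 0100-*, 0101-*, 011-1*, 0111-*, 1-100*, 1-110*, 10-00*, 10-01*, 1000-*, 101-0*, 101-1*, 1010-*, 1011-*, 11-10*, 1101-*, 111-0*
[col 2] --110, -0-01, -01-0, -010-, -1-10, -101-, 0--01, 0--10, 01--1, 01-1-, 010--, 1-1-0, 10-0-, 101--
Prime implicants: --110, -0-01, -01-0, -010-, -1-10, -101-, 0--01, 0--10, 01--1, 01-1-, 010--, 1-1-0, 10-0-, 101--
PI chart (minterm → PIs covering it):
  1 | -0-01,0--01
  2 | 0--10  (sole → essential)
  5 | -0-01,-010-,0--01
  6 | --110,-01-0,0--10
  8 | 010--  (sole → essential)
  9 | 0--01,01--1,010--
  10 | -1-10,-101-,0--10,01-1-,010--
  13 | 0--01,01--1
  14 | --110,-1-10,0--10,01-1-
  15 | 01--1,01-1-
  16 | 10-0-  (sole → essential)
  17 | -0-01,10-0-
  20 | -01-0,-010-,1-1-0,10-0-,101--
  21 | -0-01,-010-,10-0-,101--
  22 | --110,-01-0,1-1-0,101--
  23 | 101--  (sole → essential)
  26 | -1-10,-101-
  27 | -101-  (sole → essential)
Essential prime implicants: -101-, 0--10, 010--, 10-0-, 101--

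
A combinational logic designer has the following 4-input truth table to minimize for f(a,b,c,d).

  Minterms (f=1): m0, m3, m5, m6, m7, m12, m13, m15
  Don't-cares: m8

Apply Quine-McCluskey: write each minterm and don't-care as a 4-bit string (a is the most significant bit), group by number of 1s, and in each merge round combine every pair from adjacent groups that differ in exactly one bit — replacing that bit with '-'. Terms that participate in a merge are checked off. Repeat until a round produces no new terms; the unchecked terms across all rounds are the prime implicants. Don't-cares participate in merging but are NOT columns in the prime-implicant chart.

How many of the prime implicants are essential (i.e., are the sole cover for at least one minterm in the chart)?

4

size-2^0 implicants → 0000(✓)  0011(✓)  0101(✓)  0110(✓)  0111(✓)  1000(✓)  1100(✓)  1101(✓)  1111(✓)
size-2^1 implicants → -000  -101(✓)  -111(✓)  0-11  01-1(✓)  011-  1-00  11-1(✓)  110-
size-2^2 implicants → -1-1
Unchecked terms (primes): -000, -1-1, 0-11, 011-, 1-00, 110-
Minterm coverage:
  m0 ⊆ -000 [E]
  m3 ⊆ 0-11 [E]
  m5 ⊆ -1-1 [E]
  m6 ⊆ 011- [E]
  m7 ⊆ -1-1,0-11,011-
  m12 ⊆ 1-00,110-
  m13 ⊆ -1-1,110-
  m15 ⊆ -1-1 [E]
E = {-000, -1-1, 0-11, 011-}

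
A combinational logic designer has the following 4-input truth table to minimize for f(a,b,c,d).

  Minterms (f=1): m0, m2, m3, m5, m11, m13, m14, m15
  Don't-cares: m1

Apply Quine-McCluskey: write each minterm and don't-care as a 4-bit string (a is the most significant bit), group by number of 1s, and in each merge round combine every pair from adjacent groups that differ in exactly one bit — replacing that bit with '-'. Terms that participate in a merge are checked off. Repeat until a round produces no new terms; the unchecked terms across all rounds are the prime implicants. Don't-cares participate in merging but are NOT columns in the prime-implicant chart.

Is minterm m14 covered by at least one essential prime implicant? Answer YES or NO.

size-2^0 implicants → 0000(✓)  0001(✓)  0010(✓)  0011(✓)  0101(✓)  1011(✓)  1101(✓)  1110(✓)  1111(✓)
size-2^1 implicants → -011  -101  0-01  00-0(✓)  00-1(✓)  000-(✓)  001-(✓)  1-11  11-1  111-
size-2^2 implicants → 00--
Unchecked terms (primes): -011, -101, 0-01, 00--, 1-11, 11-1, 111-
Minterm coverage:
  m0 ⊆ 00-- [E]
  m2 ⊆ 00-- [E]
  m3 ⊆ -011,00--
  m5 ⊆ -101,0-01
  m11 ⊆ -011,1-11
  m13 ⊆ -101,11-1
  m14 ⊆ 111- [E]
  m15 ⊆ 1-11,11-1,111-
E = {00--, 111-}

YES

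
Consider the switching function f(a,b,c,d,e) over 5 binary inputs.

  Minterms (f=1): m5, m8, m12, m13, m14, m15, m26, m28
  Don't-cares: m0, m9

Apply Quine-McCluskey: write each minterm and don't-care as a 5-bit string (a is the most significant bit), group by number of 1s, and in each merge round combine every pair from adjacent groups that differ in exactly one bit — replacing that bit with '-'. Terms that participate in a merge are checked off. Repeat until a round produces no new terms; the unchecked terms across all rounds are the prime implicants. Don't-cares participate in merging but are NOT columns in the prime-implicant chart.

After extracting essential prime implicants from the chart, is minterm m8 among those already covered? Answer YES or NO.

size-2^0 implicants → 00000(✓)  00101(✓)  01000(✓)  01001(✓)  01100(✓)  01101(✓)  01110(✓)  01111(✓)  11010  11100(✓)
size-2^1 implicants → -1100  0-000  0-101  01-00(✓)  01-01(✓)  0100-(✓)  011-0(✓)  011-1(✓)  0110-(✓)  0111-(✓)
size-2^2 implicants → 01-0-  011--
Unchecked terms (primes): -1100, 0-000, 0-101, 01-0-, 011--, 11010
Minterm coverage:
  m5 ⊆ 0-101 [E]
  m8 ⊆ 0-000,01-0-
  m12 ⊆ -1100,01-0-,011--
  m13 ⊆ 0-101,01-0-,011--
  m14 ⊆ 011-- [E]
  m15 ⊆ 011-- [E]
  m26 ⊆ 11010 [E]
  m28 ⊆ -1100 [E]
E = {-1100, 0-101, 011--, 11010}

NO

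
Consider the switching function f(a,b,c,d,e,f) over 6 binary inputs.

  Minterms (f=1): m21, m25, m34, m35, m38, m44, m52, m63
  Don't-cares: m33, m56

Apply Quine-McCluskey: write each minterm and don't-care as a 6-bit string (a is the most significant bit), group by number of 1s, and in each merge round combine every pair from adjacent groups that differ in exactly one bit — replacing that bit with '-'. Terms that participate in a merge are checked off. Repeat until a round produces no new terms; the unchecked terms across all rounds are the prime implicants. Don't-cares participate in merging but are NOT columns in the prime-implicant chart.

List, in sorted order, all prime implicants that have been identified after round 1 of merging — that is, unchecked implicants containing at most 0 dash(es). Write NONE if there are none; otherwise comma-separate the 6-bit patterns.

010101, 011001, 101100, 110100, 111000, 111111

Round 0: 010101 011001 100001✓ 100010✓ 100011✓ 100110✓ 101100 110100 111000 111111
Round 1: 100-10 1000-1 10001-
PIs = {010101, 011001, 100-10, 1000-1, 10001-, 101100, 110100, 111000, 111111}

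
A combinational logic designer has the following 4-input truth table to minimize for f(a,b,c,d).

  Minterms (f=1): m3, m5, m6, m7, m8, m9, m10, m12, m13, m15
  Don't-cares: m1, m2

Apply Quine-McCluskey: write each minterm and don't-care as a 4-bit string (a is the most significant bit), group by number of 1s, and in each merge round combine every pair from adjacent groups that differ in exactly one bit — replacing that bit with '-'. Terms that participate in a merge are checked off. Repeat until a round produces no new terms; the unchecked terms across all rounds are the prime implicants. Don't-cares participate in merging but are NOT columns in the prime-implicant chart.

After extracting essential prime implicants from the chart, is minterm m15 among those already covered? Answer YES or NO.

[col 0] 0001*, 0010*, 0011*, 0101*, 0110*, 0111*, 1000*, 1001*, 1010*, 1100*, 1101*, 1111*
[col 1] -001*, -010, -101*, -111*, 0-01*, 0-10*, 0-11*, 00-1*, 001-*, 01-1*, 011-*, 1-00*, 1-01*, 10-0, 100-*, 11-1*, 110-*
[col 2] --01, -1-1, 0--1, 0-1-, 1-0-
Prime implicants: --01, -010, -1-1, 0--1, 0-1-, 1-0-, 10-0
PI chart (minterm → PIs covering it):
  3 | 0--1,0-1-
  5 | --01,-1-1,0--1
  6 | 0-1-  (sole → essential)
  7 | -1-1,0--1,0-1-
  8 | 1-0-,10-0
  9 | --01,1-0-
  10 | -010,10-0
  12 | 1-0-  (sole → essential)
  13 | --01,-1-1,1-0-
  15 | -1-1  (sole → essential)
Essential prime implicants: -1-1, 0-1-, 1-0-

YES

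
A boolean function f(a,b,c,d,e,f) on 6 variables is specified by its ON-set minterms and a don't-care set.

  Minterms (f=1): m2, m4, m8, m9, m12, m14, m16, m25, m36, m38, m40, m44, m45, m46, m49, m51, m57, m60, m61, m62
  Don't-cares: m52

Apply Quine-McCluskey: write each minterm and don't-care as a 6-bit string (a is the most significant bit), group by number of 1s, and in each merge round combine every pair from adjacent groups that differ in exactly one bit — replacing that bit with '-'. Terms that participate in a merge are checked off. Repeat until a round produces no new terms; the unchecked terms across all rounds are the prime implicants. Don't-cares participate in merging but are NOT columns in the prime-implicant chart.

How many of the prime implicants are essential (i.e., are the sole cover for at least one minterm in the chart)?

size-2^0 implicants → 000010  000100(✓)  001000(✓)  001001(✓)  001100(✓)  001110(✓)  010000  011001(✓)  100100(✓)  100110(✓)  101000(✓)  101100(✓)  101101(✓)  101110(✓)  110001(✓)  110011(✓)  110100(✓)  111001(✓)  111100(✓)  111101(✓)  111110(✓)
size-2^1 implicants → -00100(✓)  -01000(✓)  -01100(✓)  -01110(✓)  -11001  0-1001  00-100(✓)  001-00(✓)  00100-  0011-0(✓)  1-0100(✓)  1-1100(✓)  1-1101(✓)  1-1110(✓)  10-100(✓)  10-110(✓)  1001-0(✓)  101-00(✓)  1011-0(✓)  10110-(✓)  11-001  11-100(✓)  1100-1  111-01  1111-0(✓)  11110-(✓)
size-2^2 implicants → -0-100  -01-00  -011-0  1--100  1-11-0  1-110-  10-1-0
Unchecked terms (primes): -0-100, -01-00, -011-0, -11001, 0-1001, 000010, 00100-, 010000, 1--100, 1-11-0, 1-110-, 10-1-0, 11-001, 1100-1, 111-01
Minterm coverage:
  m2 ⊆ 000010 [E]
  m4 ⊆ -0-100 [E]
  m8 ⊆ -01-00,00100-
  m9 ⊆ 0-1001,00100-
  m12 ⊆ -0-100,-01-00,-011-0
  m14 ⊆ -011-0 [E]
  m16 ⊆ 010000 [E]
  m25 ⊆ -11001,0-1001
  m36 ⊆ -0-100,1--100,10-1-0
  m38 ⊆ 10-1-0 [E]
  m40 ⊆ -01-00 [E]
  m44 ⊆ -0-100,-01-00,-011-0,1--100,1-11-0,1-110-,10-1-0
  m45 ⊆ 1-110- [E]
  m46 ⊆ -011-0,1-11-0,10-1-0
  m49 ⊆ 11-001,1100-1
  m51 ⊆ 1100-1 [E]
  m57 ⊆ -11001,11-001,111-01
  m60 ⊆ 1--100,1-11-0,1-110-
  m61 ⊆ 1-110-,111-01
  m62 ⊆ 1-11-0 [E]
E = {-0-100, -01-00, -011-0, 000010, 010000, 1-11-0, 1-110-, 10-1-0, 1100-1}

9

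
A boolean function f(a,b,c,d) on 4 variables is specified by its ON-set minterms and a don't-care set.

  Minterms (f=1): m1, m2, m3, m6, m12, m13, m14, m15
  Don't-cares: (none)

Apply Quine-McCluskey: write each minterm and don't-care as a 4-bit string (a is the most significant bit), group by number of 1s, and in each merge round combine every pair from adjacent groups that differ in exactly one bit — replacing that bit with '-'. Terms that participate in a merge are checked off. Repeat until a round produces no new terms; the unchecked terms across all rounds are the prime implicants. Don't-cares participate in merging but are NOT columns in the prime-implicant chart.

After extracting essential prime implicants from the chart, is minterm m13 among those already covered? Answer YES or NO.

[col 0] 0001*, 0010*, 0011*, 0110*, 1100*, 1101*, 1110*, 1111*
[col 1] -110, 0-10, 00-1, 001-, 11-0*, 11-1*, 110-*, 111-*
[col 2] 11--
Prime implicants: -110, 0-10, 00-1, 001-, 11--
PI chart (minterm → PIs covering it):
  1 | 00-1  (sole → essential)
  2 | 0-10,001-
  3 | 00-1,001-
  6 | -110,0-10
  12 | 11--  (sole → essential)
  13 | 11--  (sole → essential)
  14 | -110,11--
  15 | 11--  (sole → essential)
Essential prime implicants: 00-1, 11--

YES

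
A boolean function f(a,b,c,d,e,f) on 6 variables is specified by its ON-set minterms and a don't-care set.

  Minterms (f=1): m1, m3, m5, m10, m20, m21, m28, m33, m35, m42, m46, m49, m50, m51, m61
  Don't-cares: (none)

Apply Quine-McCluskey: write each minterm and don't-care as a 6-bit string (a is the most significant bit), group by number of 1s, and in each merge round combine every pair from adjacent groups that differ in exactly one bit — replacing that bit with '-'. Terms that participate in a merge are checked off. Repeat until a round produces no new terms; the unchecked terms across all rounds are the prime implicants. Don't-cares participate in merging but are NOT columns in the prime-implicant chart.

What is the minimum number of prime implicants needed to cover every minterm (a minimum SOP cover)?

size-2^0 implicants → 000001(✓)  000011(✓)  000101(✓)  001010(✓)  010100(✓)  010101(✓)  011100(✓)  100001(✓)  100011(✓)  101010(✓)  101110(✓)  110001(✓)  110010(✓)  110011(✓)  111101
size-2^1 implicants → -00001(✓)  -00011(✓)  -01010  0-0101  000-01  0000-1(✓)  01-100  01010-  1-0001(✓)  1-0011(✓)  1000-1(✓)  101-10  1100-1(✓)  11001-
size-2^2 implicants → -000-1  1-00-1
Unchecked terms (primes): -000-1, -01010, 0-0101, 000-01, 01-100, 01010-, 1-00-1, 101-10, 11001-, 111101
Minterm coverage:
  m1 ⊆ -000-1,000-01
  m3 ⊆ -000-1 [E]
  m5 ⊆ 0-0101,000-01
  m10 ⊆ -01010 [E]
  m20 ⊆ 01-100,01010-
  m21 ⊆ 0-0101,01010-
  m28 ⊆ 01-100 [E]
  m33 ⊆ -000-1,1-00-1
  m35 ⊆ -000-1,1-00-1
  m42 ⊆ -01010,101-10
  m46 ⊆ 101-10 [E]
  m49 ⊆ 1-00-1 [E]
  m50 ⊆ 11001- [E]
  m51 ⊆ 1-00-1,11001-
  m61 ⊆ 111101 [E]
E = {-000-1, -01010, 01-100, 1-00-1, 101-10, 11001-, 111101}
Petrick residual → 0-0101
Cover = b'c'd'f + b'cd'ef' + a'c'de'f + a'bde'f' + ac'd'f + ab'cef' + abc'd'e + abcde'f  |cover|=8

8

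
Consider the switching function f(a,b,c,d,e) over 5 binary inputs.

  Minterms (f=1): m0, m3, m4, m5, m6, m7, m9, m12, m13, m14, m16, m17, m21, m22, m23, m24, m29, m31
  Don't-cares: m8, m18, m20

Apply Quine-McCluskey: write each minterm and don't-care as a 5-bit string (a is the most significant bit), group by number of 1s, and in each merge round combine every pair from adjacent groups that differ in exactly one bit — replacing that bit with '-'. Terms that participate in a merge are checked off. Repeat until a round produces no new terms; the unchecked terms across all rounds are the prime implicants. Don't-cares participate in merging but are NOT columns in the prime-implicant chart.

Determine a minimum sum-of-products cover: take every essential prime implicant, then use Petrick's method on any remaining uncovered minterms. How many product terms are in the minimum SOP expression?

[col 0] 00000*, 00011*, 00100*, 00101*, 00110*, 00111*, 01000*, 01001*, 01100*, 01101*, 01110*, 10000*, 10001*, 10010*, 10100*, 10101*, 10110*, 10111*, 11000*, 11101*, 11111*
[col 1] -0000*, -0100*, -0101*, -0110*, -0111*, -1000*, -1101*, 0-000*, 0-100*, 0-101*, 0-110*, 00-00*, 00-11, 001-0*, 001-1*, 0010-*, 0011-*, 01-00*, 01-01*, 0100-*, 011-0*, 0110-*, 1-000*, 1-101*, 1-111*, 10-00*, 10-01*, 10-10*, 100-0*, 1000-*, 101-0*, 101-1*, 1010-*, 1011-*, 111-1*
[col 2] --000, --101, -0-00, -01-0*, -01-1*, -010-*, -011-*, 0--00, 0-1-0, 0-10-, 001--*, 01-0-, 1-1-1, 10--0, 10-0-, 101--*
[col 3] -01--
Prime implicants: --000, --101, -0-00, -01--, 0--00, 0-1-0, 0-10-, 00-11, 01-0-, 1-1-1, 10--0, 10-0-
PI chart (minterm → PIs covering it):
  0 | --000,-0-00,0--00
  3 | 00-11  (sole → essential)
  4 | -0-00,-01--,0--00,0-1-0,0-10-
  5 | --101,-01--,0-10-
  6 | -01--,0-1-0
  7 | -01--,00-11
  9 | 01-0-  (sole → essential)
  12 | 0--00,0-1-0,0-10-,01-0-
  13 | --101,0-10-,01-0-
  14 | 0-1-0  (sole → essential)
  16 | --000,-0-00,10--0,10-0-
  17 | 10-0-  (sole → essential)
  21 | --101,-01--,1-1-1,10-0-
  22 | -01--,10--0
  23 | -01--,1-1-1
  24 | --000  (sole → essential)
  29 | --101,1-1-1
  31 | 1-1-1  (sole → essential)
Essential prime implicants: --000, 0-1-0, 00-11, 01-0-, 1-1-1, 10-0-
Petrick residual → -01--
Minimum SOP uses 7 PIs: c'd'e' + b'c + a'ce' + a'b'de + a'bd' + ace + ab'd'

7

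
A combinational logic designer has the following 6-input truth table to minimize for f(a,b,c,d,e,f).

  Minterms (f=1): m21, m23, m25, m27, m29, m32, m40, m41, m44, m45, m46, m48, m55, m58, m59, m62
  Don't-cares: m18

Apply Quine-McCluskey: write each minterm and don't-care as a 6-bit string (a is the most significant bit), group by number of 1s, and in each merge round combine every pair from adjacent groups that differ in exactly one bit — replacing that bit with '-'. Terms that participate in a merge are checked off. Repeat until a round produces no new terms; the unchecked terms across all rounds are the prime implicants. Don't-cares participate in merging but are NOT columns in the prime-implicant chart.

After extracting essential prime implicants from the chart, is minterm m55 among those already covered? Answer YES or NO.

YES

[col 0] 010010, 010101*, 010111*, 011001*, 011011*, 011101*, 100000*, 101000*, 101001*, 101100*, 101101*, 101110*, 110000*, 110111*, 111010*, 111011*, 111110*
[col 1] -10111, -11011, 01-101, 0101-1, 011-01, 0110-1, 1-0000, 1-1110, 10-000, 101-00*, 101-01*, 10100-*, 1011-0, 10110-*, 111-10, 11101-
[col 2] 101-0-
Prime implicants: -10111, -11011, 01-101, 010010, 0101-1, 011-01, 0110-1, 1-0000, 1-1110, 10-000, 101-0-, 1011-0, 111-10, 11101-
PI chart (minterm → PIs covering it):
  21 | 01-101,0101-1
  23 | -10111,0101-1
  25 | 011-01,0110-1
  27 | -11011,0110-1
  29 | 01-101,011-01
  32 | 1-0000,10-000
  40 | 10-000,101-0-
  41 | 101-0-  (sole → essential)
  44 | 101-0-,1011-0
  45 | 101-0-  (sole → essential)
  46 | 1-1110,1011-0
  48 | 1-0000  (sole → essential)
  55 | -10111  (sole → essential)
  58 | 111-10,11101-
  59 | -11011,11101-
  62 | 1-1110,111-10
Essential prime implicants: -10111, 1-0000, 101-0-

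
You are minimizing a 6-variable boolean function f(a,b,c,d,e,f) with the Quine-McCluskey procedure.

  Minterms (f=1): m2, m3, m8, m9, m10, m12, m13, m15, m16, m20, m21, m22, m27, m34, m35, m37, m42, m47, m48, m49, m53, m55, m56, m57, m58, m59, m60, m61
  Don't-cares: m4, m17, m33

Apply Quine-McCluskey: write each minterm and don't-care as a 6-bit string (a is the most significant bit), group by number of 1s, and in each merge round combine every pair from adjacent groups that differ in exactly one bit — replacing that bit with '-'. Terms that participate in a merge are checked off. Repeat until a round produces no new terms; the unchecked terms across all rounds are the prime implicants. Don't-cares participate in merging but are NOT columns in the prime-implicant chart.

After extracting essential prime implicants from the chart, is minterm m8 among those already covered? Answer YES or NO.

YES

[col 0] 000010*, 000011*, 000100*, 001000*, 001001*, 001010*, 001100*, 001101*, 001111*, 010000*, 010001*, 010100*, 010101*, 010110*, 011011*, 100001*, 100010*, 100011*, 100101*, 101010*, 101111*, 110000*, 110001*, 110101*, 110111*, 111000*, 111001*, 111010*, 111011*, 111100*, 111101*
[col 1] -00010*, -00011*, -01010*, -01111, -10000*, -10001*, -10101*, -11011, 0-0100, 00-010*, 00-100, 00001-*, 001-00*, 001-01*, 0010-0, 00100-*, 0011-1, 00110-*, 010-00*, 010-01*, 01000-*, 0101-0, 01010-*, 1-0001*, 1-0101*, 1-1010, 10-010*, 100-01*, 1000-1, 10001-*, 11-000*, 11-001*, 11-101*, 110-01*, 11000-*, 1101-1, 111-00*, 111-01*, 1110-0*, 1110-1*, 11100-*, 11101-*, 11110-*
[col 2] -0-010, -0001-, -10-01, -1000-, 001-0-, 010-0-, 1-0-01, 11--01, 11-00-, 111-0-, 1110--
Prime implicants: -0-010, -0001-, -01111, -10-01, -1000-, -11011, 0-0100, 00-100, 001-0-, 0010-0, 0011-1, 010-0-, 0101-0, 1-0-01, 1-1010, 1000-1, 11--01, 11-00-, 1101-1, 111-0-, 1110--
PI chart (minterm → PIs covering it):
  2 | -0-010,-0001-
  3 | -0001-  (sole → essential)
  8 | 001-0-,0010-0
  9 | 001-0-  (sole → essential)
  10 | -0-010,0010-0
  12 | 00-100,001-0-
  13 | 001-0-,0011-1
  15 | -01111,0011-1
  16 | -1000-,010-0-
  20 | 0-0100,010-0-,0101-0
  21 | -10-01,010-0-
  22 | 0101-0  (sole → essential)
  27 | -11011  (sole → essential)
  34 | -0-010,-0001-
  35 | -0001-,1000-1
  37 | 1-0-01  (sole → essential)
  42 | -0-010,1-1010
  47 | -01111  (sole → essential)
  48 | -1000-,11-00-
  49 | -10-01,-1000-,1-0-01,11--01,11-00-
  53 | -10-01,1-0-01,11--01,1101-1
  55 | 1101-1  (sole → essential)
  56 | 11-00-,111-0-,1110--
  57 | 11--01,11-00-,111-0-,1110--
  58 | 1-1010,1110--
  59 | -11011,1110--
  60 | 111-0-  (sole → essential)
  61 | 11--01,111-0-
Essential prime implicants: -0001-, -01111, -11011, 001-0-, 0101-0, 1-0-01, 1101-1, 111-0-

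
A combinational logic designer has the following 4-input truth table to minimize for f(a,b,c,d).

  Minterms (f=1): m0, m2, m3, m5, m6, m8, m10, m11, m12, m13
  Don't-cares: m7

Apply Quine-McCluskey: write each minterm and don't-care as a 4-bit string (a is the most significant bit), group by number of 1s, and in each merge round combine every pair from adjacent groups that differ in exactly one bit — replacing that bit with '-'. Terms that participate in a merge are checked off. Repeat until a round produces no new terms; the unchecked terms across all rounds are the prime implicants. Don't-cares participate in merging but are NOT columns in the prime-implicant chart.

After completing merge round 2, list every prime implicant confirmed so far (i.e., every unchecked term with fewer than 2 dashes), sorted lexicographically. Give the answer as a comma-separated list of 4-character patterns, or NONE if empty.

Round 0: 0000✓ 0010✓ 0011✓ 0101✓ 0110✓ 0111✓ 1000✓ 1010✓ 1011✓ 1100✓ 1101✓
Round 1: -000✓ -010✓ -011✓ -101 0-10✓ 0-11✓ 00-0✓ 001-✓ 01-1 011-✓ 1-00 10-0✓ 101-✓ 110-
Round 2: -0-0 -01- 0-1-
PIs = {-0-0, -01-, -101, 0-1-, 01-1, 1-00, 110-}

-101, 01-1, 1-00, 110-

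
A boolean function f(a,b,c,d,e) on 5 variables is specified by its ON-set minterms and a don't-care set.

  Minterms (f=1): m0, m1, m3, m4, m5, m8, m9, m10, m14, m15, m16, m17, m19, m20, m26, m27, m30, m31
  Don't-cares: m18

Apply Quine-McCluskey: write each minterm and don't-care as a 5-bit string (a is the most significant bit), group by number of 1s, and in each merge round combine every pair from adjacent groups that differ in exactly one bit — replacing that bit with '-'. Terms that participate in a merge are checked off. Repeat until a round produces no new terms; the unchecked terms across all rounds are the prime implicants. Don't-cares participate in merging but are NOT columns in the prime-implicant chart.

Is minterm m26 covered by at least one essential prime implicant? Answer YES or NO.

size-2^0 implicants → 00000(✓)  00001(✓)  00011(✓)  00100(✓)  00101(✓)  01000(✓)  01001(✓)  01010(✓)  01110(✓)  01111(✓)  10000(✓)  10001(✓)  10010(✓)  10011(✓)  10100(✓)  11010(✓)  11011(✓)  11110(✓)  11111(✓)
size-2^1 implicants → -0000(✓)  -0001(✓)  -0011(✓)  -0100(✓)  -1010(✓)  -1110(✓)  -1111(✓)  0-000(✓)  0-001(✓)  00-00(✓)  00-01(✓)  000-1(✓)  0000-(✓)  0010-(✓)  01-10(✓)  010-0  0100-(✓)  0111-(✓)  1-010(✓)  1-011(✓)  10-00(✓)  100-0(✓)  100-1(✓)  1000-(✓)  1001-(✓)  11-10(✓)  11-11(✓)  1101-(✓)  1111-(✓)
size-2^2 implicants → -0-00  -00-1  -000-  -1-10  -111-  0-00-  00-0-  1-01-  100--  11-1-
Unchecked terms (primes): -0-00, -00-1, -000-, -1-10, -111-, 0-00-, 00-0-, 010-0, 1-01-, 100--, 11-1-
Minterm coverage:
  m0 ⊆ -0-00,-000-,0-00-,00-0-
  m1 ⊆ -00-1,-000-,0-00-,00-0-
  m3 ⊆ -00-1 [E]
  m4 ⊆ -0-00,00-0-
  m5 ⊆ 00-0- [E]
  m8 ⊆ 0-00-,010-0
  m9 ⊆ 0-00- [E]
  m10 ⊆ -1-10,010-0
  m14 ⊆ -1-10,-111-
  m15 ⊆ -111- [E]
  m16 ⊆ -0-00,-000-,100--
  m17 ⊆ -00-1,-000-,100--
  m19 ⊆ -00-1,1-01-,100--
  m20 ⊆ -0-00 [E]
  m26 ⊆ -1-10,1-01-,11-1-
  m27 ⊆ 1-01-,11-1-
  m30 ⊆ -1-10,-111-,11-1-
  m31 ⊆ -111-,11-1-
E = {-0-00, -00-1, -111-, 0-00-, 00-0-}

NO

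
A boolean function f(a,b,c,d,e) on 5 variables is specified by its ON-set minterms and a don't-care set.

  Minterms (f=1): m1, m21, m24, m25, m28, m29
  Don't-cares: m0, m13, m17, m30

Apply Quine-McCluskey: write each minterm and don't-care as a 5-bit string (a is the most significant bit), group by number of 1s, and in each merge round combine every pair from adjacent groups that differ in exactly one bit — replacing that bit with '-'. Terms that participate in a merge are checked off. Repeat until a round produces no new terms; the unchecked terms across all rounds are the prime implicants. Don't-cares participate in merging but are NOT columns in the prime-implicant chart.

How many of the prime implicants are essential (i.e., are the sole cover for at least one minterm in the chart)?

[col 0] 00000*, 00001*, 01101*, 10001*, 10101*, 11000*, 11001*, 11100*, 11101*, 11110*
[col 1] -0001, -1101, 0000-, 1-001*, 1-101*, 10-01*, 11-00*, 11-01*, 1100-*, 111-0, 1110-*
[col 2] 1--01, 11-0-
Prime implicants: -0001, -1101, 0000-, 1--01, 11-0-, 111-0
PI chart (minterm → PIs covering it):
  1 | -0001,0000-
  21 | 1--01  (sole → essential)
  24 | 11-0-  (sole → essential)
  25 | 1--01,11-0-
  28 | 11-0-,111-0
  29 | -1101,1--01,11-0-
Essential prime implicants: 1--01, 11-0-

2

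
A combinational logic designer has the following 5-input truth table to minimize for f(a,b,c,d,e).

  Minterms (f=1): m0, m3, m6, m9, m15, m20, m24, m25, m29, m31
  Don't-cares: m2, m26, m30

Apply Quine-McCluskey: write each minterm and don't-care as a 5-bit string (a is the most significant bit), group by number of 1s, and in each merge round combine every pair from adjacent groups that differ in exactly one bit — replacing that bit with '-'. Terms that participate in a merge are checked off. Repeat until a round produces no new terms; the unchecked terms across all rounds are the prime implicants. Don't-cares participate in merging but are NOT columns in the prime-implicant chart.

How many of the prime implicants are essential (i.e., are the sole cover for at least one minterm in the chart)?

6

[col 0] 00000*, 00010*, 00011*, 00110*, 01001*, 01111*, 10100, 11000*, 11001*, 11010*, 11101*, 11110*, 11111*
[col 1] -1001, -1111, 00-10, 000-0, 0001-, 11-01, 11-10, 110-0, 1100-, 111-1, 1111-
Prime implicants: -1001, -1111, 00-10, 000-0, 0001-, 10100, 11-01, 11-10, 110-0, 1100-, 111-1, 1111-
PI chart (minterm → PIs covering it):
  0 | 000-0  (sole → essential)
  3 | 0001-  (sole → essential)
  6 | 00-10  (sole → essential)
  9 | -1001  (sole → essential)
  15 | -1111  (sole → essential)
  20 | 10100  (sole → essential)
  24 | 110-0,1100-
  25 | -1001,11-01,1100-
  29 | 11-01,111-1
  31 | -1111,111-1,1111-
Essential prime implicants: -1001, -1111, 00-10, 000-0, 0001-, 10100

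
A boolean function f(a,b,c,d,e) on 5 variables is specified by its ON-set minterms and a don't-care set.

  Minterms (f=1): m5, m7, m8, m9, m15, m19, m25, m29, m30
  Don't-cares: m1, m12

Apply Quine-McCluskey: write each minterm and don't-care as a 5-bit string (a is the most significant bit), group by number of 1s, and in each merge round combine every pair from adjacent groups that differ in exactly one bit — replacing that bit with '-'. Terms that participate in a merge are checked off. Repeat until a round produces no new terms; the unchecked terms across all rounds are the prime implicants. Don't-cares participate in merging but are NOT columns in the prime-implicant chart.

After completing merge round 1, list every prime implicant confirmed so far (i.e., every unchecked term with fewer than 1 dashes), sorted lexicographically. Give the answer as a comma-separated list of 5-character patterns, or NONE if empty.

10011, 11110

[col 0] 00001*, 00101*, 00111*, 01000*, 01001*, 01100*, 01111*, 10011, 11001*, 11101*, 11110
[col 1] -1001, 0-001, 0-111, 00-01, 001-1, 01-00, 0100-, 11-01
Prime implicants: -1001, 0-001, 0-111, 00-01, 001-1, 01-00, 0100-, 10011, 11-01, 11110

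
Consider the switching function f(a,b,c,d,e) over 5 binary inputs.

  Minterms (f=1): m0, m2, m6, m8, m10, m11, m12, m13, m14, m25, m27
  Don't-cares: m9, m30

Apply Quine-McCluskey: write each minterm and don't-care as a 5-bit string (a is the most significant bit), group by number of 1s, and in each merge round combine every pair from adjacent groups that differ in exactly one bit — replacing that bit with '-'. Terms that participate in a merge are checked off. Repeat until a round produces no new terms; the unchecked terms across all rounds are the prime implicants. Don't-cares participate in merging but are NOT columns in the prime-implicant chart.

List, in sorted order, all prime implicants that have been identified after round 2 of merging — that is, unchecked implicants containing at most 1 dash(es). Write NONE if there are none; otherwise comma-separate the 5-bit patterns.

size-2^0 implicants → 00000(✓)  00010(✓)  00110(✓)  01000(✓)  01001(✓)  01010(✓)  01011(✓)  01100(✓)  01101(✓)  01110(✓)  11001(✓)  11011(✓)  11110(✓)
size-2^1 implicants → -1001(✓)  -1011(✓)  -1110  0-000(✓)  0-010(✓)  0-110(✓)  00-10(✓)  000-0(✓)  01-00(✓)  01-01(✓)  01-10(✓)  010-0(✓)  010-1(✓)  0100-(✓)  0101-(✓)  011-0(✓)  0110-(✓)  110-1(✓)
size-2^2 implicants → -10-1  0--10  0-0-0  01--0  01-0-  010--
Unchecked terms (primes): -10-1, -1110, 0--10, 0-0-0, 01--0, 01-0-, 010--

-1110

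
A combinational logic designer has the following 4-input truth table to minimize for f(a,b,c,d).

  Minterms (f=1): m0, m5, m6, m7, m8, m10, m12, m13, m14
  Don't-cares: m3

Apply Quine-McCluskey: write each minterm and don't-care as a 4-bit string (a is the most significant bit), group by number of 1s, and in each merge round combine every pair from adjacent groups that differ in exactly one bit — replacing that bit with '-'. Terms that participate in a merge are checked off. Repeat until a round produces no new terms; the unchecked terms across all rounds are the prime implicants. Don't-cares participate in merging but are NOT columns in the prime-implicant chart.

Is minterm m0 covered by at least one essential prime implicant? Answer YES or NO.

Round 0: 0000✓ 0011✓ 0101✓ 0110✓ 0111✓ 1000✓ 1010✓ 1100✓ 1101✓ 1110✓
Round 1: -000 -101 -110 0-11 01-1 011- 1-00✓ 1-10✓ 10-0✓ 11-0✓ 110-
Round 2: 1--0
PIs = {-000, -101, -110, 0-11, 01-1, 011-, 1--0, 110-}
Coverage chart:
  m0: -000 ←essential
  m5: -101,01-1
  m6: -110,011-
  m7: 0-11,01-1,011-
  m8: -000,1--0
  m10: 1--0 ←essential
  m12: 1--0,110-
  m13: -101,110-
  m14: -110,1--0
Essential: -000, 1--0

YES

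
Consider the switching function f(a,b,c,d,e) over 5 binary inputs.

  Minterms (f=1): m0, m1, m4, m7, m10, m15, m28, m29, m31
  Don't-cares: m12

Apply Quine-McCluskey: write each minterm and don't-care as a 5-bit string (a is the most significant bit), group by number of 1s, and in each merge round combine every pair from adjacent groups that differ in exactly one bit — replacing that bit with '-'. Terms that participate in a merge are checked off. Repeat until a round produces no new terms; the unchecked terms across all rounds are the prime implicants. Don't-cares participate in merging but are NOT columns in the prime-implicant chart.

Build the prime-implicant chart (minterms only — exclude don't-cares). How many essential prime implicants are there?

3

[col 0] 00000*, 00001*, 00100*, 00111*, 01010, 01100*, 01111*, 11100*, 11101*, 11111*
[col 1] -1100, -1111, 0-100, 0-111, 00-00, 0000-, 111-1, 1110-
Prime implicants: -1100, -1111, 0-100, 0-111, 00-00, 0000-, 01010, 111-1, 1110-
PI chart (minterm → PIs covering it):
  0 | 00-00,0000-
  1 | 0000-  (sole → essential)
  4 | 0-100,00-00
  7 | 0-111  (sole → essential)
  10 | 01010  (sole → essential)
  15 | -1111,0-111
  28 | -1100,1110-
  29 | 111-1,1110-
  31 | -1111,111-1
Essential prime implicants: 0-111, 0000-, 01010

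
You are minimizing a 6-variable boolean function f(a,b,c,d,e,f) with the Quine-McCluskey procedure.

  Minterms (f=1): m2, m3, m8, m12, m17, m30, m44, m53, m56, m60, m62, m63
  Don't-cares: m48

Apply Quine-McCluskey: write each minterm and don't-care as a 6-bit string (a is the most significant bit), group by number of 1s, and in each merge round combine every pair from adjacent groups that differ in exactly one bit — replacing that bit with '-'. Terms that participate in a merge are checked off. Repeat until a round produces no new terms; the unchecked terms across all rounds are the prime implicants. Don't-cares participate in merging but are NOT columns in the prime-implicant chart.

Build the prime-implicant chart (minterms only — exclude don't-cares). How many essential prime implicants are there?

Round 0: 000010✓ 000011✓ 001000✓ 001100✓ 010001 011110✓ 101100✓ 110000✓ 110101 111000✓ 111100✓ 111110✓ 111111✓
Round 1: -01100 -11110 00001- 001-00 1-1100 11-000 111-00 1111-0 11111-
PIs = {-01100, -11110, 00001-, 001-00, 010001, 1-1100, 11-000, 110101, 111-00, 1111-0, 11111-}
Coverage chart:
  m2: 00001- ←essential
  m3: 00001- ←essential
  m8: 001-00 ←essential
  m12: -01100,001-00
  m17: 010001 ←essential
  m30: -11110 ←essential
  m44: -01100,1-1100
  m53: 110101 ←essential
  m56: 11-000,111-00
  m60: 1-1100,111-00,1111-0
  m62: -11110,1111-0,11111-
  m63: 11111- ←essential
Essential: -11110, 00001-, 001-00, 010001, 110101, 11111-

6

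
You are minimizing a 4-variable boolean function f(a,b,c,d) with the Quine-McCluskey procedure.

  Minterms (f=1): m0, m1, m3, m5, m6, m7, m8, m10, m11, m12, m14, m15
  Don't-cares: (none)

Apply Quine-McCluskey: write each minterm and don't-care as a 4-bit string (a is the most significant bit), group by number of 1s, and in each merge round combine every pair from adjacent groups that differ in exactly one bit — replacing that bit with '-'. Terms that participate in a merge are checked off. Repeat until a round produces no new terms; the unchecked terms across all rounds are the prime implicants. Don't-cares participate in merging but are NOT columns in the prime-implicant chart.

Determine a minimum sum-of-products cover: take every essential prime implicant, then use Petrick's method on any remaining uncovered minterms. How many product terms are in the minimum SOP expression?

[col 0] 0000*, 0001*, 0011*, 0101*, 0110*, 0111*, 1000*, 1010*, 1011*, 1100*, 1110*, 1111*
[col 1] -000, -011*, -110*, -111*, 0-01*, 0-11*, 00-1*, 000-, 01-1*, 011-*, 1-00*, 1-10*, 1-11*, 10-0*, 101-*, 11-0*, 111-*
[col 2] --11, -11-, 0--1, 1--0, 1-1-
Prime implicants: --11, -000, -11-, 0--1, 000-, 1--0, 1-1-
PI chart (minterm → PIs covering it):
  0 | -000,000-
  1 | 0--1,000-
  3 | --11,0--1
  5 | 0--1  (sole → essential)
  6 | -11-  (sole → essential)
  7 | --11,-11-,0--1
  8 | -000,1--0
  10 | 1--0,1-1-
  11 | --11,1-1-
  12 | 1--0  (sole → essential)
  14 | -11-,1--0,1-1-
  15 | --11,-11-,1-1-
Essential prime implicants: -11-, 0--1, 1--0
Petrick residual → --11, -000
Minimum SOP uses 5 PIs: cd + b'c'd' + bc + a'd + ad'

5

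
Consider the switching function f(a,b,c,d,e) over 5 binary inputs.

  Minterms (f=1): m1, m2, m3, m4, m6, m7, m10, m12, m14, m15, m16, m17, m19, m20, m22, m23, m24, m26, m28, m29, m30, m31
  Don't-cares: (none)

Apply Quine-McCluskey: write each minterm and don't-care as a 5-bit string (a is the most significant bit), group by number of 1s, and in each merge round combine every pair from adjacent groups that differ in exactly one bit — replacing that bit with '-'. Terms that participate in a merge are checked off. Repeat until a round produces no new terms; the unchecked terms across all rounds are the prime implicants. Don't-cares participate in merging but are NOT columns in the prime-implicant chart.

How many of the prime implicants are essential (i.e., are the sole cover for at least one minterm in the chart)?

[col 0] 00001*, 00010*, 00011*, 00100*, 00110*, 00111*, 01010*, 01100*, 01110*, 01111*, 10000*, 10001*, 10011*, 10100*, 10110*, 10111*, 11000*, 11010*, 11100*, 11101*, 11110*, 11111*
[col 1] -0001*, -0011*, -0100*, -0110*, -0111*, -1010*, -1100*, -1110*, -1111*, 0-010*, 0-100*, 0-110*, 0-111*, 00-10*, 00-11*, 000-1*, 0001-*, 001-0*, 0011-*, 01-10*, 011-0*, 0111-*, 1-000*, 1-100*, 1-110*, 1-111*, 10-00*, 10-11*, 100-1*, 1000-, 101-0*, 1011-*, 11-00*, 11-10*, 110-0*, 111-0*, 111-1*, 1110-*, 1111-*
[col 2] --100*, --110*, --111*, -0-11, -00-1, -01-0*, -011-*, -1-10, -11-0*, -111-*, 0--10, 0-1-0*, 0-11-*, 00-1-, 1--00, 1-1-0*, 1-11-*, 11--0, 111--
[col 3] --1-0, --11-
Prime implicants: --1-0, --11-, -0-11, -00-1, -1-10, 0--10, 00-1-, 1--00, 1000-, 11--0, 111--
PI chart (minterm → PIs covering it):
  1 | -00-1  (sole → essential)
  2 | 0--10,00-1-
  3 | -0-11,-00-1,00-1-
  4 | --1-0  (sole → essential)
  6 | --1-0,--11-,0--10,00-1-
  7 | --11-,-0-11,00-1-
  10 | -1-10,0--10
  12 | --1-0  (sole → essential)
  14 | --1-0,--11-,-1-10,0--10
  15 | --11-  (sole → essential)
  16 | 1--00,1000-
  17 | -00-1,1000-
  19 | -0-11,-00-1
  20 | --1-0,1--00
  22 | --1-0,--11-
  23 | --11-,-0-11
  24 | 1--00,11--0
  26 | -1-10,11--0
  28 | --1-0,1--00,11--0,111--
  29 | 111--  (sole → essential)
  30 | --1-0,--11-,-1-10,11--0,111--
  31 | --11-,111--
Essential prime implicants: --1-0, --11-, -00-1, 111--

4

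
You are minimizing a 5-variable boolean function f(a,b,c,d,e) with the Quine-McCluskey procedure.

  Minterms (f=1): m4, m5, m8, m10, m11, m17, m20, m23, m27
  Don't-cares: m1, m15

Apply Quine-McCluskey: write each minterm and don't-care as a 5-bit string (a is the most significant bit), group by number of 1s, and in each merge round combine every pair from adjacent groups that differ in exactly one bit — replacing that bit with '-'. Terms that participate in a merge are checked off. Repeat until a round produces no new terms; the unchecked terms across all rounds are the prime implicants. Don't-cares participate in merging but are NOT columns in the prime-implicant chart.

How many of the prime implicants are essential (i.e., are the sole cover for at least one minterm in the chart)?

[col 0] 00001*, 00100*, 00101*, 01000*, 01010*, 01011*, 01111*, 10001*, 10100*, 10111, 11011*
[col 1] -0001, -0100, -1011, 00-01, 0010-, 01-11, 010-0, 0101-
Prime implicants: -0001, -0100, -1011, 00-01, 0010-, 01-11, 010-0, 0101-, 10111
PI chart (minterm → PIs covering it):
  4 | -0100,0010-
  5 | 00-01,0010-
  8 | 010-0  (sole → essential)
  10 | 010-0,0101-
  11 | -1011,01-11,0101-
  17 | -0001  (sole → essential)
  20 | -0100  (sole → essential)
  23 | 10111  (sole → essential)
  27 | -1011  (sole → essential)
Essential prime implicants: -0001, -0100, -1011, 010-0, 10111

5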